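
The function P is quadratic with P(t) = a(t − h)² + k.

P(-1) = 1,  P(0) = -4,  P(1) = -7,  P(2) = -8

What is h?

2

First differences -5, -3, -1; second difference 2 = 2a, so a = 1.
Expanding, the t-coefficient is −2ah = -2h; matching it to the data gives h = 2, and then k = -8.
So P(t) = 1(t − 2)² − 8.
Hence h = 2.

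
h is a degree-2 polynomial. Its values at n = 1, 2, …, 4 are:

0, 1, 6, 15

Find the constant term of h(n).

First differences: 1, 5, 9. Second differences: 4, 4.
Level-2 differences are constant, so h has degree 2.
Fitting a degree-2 polynomial gives h(n) = 2n² - 5n + 3.
The constant term is h(0) = 3.

3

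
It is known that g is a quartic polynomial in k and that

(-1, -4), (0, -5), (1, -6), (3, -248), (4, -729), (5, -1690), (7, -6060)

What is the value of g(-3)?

Write g(k) = ak^4 + bk³ + ck² + dk + e; the 7 given values yield a linear system in the 5 coefficients.
Solving, g(k) = -2k^4 - 4k³ + 2k² + 3k - 5.
Then g(-3) = -50.

-50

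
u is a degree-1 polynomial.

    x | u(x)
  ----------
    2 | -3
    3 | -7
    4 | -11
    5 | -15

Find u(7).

-23

First differences: -4, -4, -4.
Level-1 differences are constant, so u has degree 1.
Fitting a degree-1 polynomial gives u(x) = -4x + 5.
Then u(7) = -23.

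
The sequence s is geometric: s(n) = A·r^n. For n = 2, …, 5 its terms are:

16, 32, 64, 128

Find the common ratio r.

Consecutive ratio: 32/16 = 2, and 64/32 = 2, so r = 2.
Then A·2^2 = 16 gives A = 4, and s(n) = 4·2^n.

2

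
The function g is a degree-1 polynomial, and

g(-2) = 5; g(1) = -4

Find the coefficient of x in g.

Write g(x) = ax + b; the 2 given values yield a linear system in the 2 coefficients.
Solving, g(x) = -3x - 1.
The coefficient of x is -3.

-3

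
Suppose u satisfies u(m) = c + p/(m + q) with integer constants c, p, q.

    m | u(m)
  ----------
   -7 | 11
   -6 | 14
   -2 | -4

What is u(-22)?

(u(m) − c)(m + q) = p for each data point; the three points give a linear system in c and q, then p follows.
Solving: c = 5, q = 4, p = -18, so u(m) = 5 − 18/(m + 4).
Then u(-22) = 5 − 18/(-18) = 6.

6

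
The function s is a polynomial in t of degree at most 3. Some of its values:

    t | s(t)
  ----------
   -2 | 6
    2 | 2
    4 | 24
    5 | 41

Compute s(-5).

51

Write s(t) = at³ + bt² + ct + d; the 4 given values yield a linear system in the 4 coefficients.
Solving, the leading coefficient vanishes, and s(t) = 2t² - t - 4.
Then s(-5) = 51.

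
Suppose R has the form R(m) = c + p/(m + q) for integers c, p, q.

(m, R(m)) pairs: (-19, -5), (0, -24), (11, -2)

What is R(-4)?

-8

(R(m) − c)(m + q) = p for each data point; the three points give a linear system in c and q, then p follows.
Solving: c = -4, q = -1, p = 20, so R(m) = -4 + 20/(m − 1).
Then R(-4) = -4 + 20/(-5) = -8.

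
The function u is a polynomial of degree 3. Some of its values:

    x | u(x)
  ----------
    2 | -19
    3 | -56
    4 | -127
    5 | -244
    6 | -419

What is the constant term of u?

First differences: -37, -71, -117, -175. Second differences: -34, -46, -58. Third differences: -12, -12.
Level-3 differences are constant, so u has degree 3.
Fitting a degree-3 polynomial gives u(x) = -2x³ + x² - 4x + 1.
The constant term is u(0) = 1.

1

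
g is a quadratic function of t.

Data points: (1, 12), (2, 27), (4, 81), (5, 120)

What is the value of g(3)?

50

Write g(t) = at² + bt + c; the 4 given values yield a linear system in the 3 coefficients.
Solving, g(t) = 4t² + 3t + 5.
Then g(3) = 50.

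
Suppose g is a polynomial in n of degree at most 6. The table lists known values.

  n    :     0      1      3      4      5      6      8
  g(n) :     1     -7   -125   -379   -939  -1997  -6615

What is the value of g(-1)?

-9

Write g(n) = an^6 + bn^5 + cn^4 + dn³ + en² + pn + q; the 7 given values yield a linear system in the 7 coefficients.
Solving, the top 2 coefficients vanish, and g(n) = -2n^4 + 4n³ - 7n² - 3n + 1.
Then g(-1) = -9.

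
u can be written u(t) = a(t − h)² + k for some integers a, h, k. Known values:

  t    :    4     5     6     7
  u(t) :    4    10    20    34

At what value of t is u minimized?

First differences 6, 10, 14; second difference 4 = 2a, so a = 2.
Expanding, the t-coefficient is −2ah = -4h; matching it to the data gives h = 3, and then k = 2.
So u(t) = 2(t − 3)² + 2.
Hence h = 3.

3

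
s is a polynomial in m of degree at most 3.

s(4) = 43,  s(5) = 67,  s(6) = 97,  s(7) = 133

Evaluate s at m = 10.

First differences: 24, 30, 36. Second differences: 6, 6.
Level-2 differences are constant, so s has degree 2.
Fitting a degree-2 polynomial gives s(m) = 3m² - 3m + 7.
Then s(10) = 277.

277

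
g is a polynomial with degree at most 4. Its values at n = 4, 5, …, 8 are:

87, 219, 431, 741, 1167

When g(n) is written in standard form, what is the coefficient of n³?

Write g(n) = an^4 + bn³ + cn² + dn + e; the 5 given values yield a linear system in the 5 coefficients.
Solving, the leading coefficient vanishes, and g(n) = 3n³ - 5n² - 6n - 1.
The coefficient of n³ is 3.

3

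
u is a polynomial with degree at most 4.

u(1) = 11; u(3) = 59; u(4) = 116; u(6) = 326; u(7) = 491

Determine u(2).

Write u(n) = an^4 + bn³ + cn² + dn + e; the 5 given values yield a linear system in the 5 coefficients.
Solving, the leading coefficient vanishes, and u(n) = n³ + 3n² - n + 8.
Then u(2) = 26.

26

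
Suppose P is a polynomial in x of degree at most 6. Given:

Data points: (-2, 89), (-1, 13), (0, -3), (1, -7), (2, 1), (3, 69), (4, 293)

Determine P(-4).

First differences: -76, -16, -4, 8, 68, 224. Second differences: 60, 12, 12, 60, 156. Third differences: -48, 0, 48, 96. Fourth differences: 48, 48, 48.
Level-4 differences are constant, so P has degree 4.
Fitting a degree-4 polynomial gives P(x) = 2x^4 - 4x³ + 4x² - 6x - 3.
Then P(-4) = 853.

853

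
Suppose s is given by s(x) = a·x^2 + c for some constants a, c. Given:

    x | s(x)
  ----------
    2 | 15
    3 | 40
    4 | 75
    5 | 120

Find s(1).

0

From s(2) = 15 and s(3) = 40: 4a + c = 15 and 9a + c = 40.
Subtracting: 5a = 25, so a = 5; then c = 15 − 5·4 = -5.
So s(x) = 5x² − 5, and s(1) = 0.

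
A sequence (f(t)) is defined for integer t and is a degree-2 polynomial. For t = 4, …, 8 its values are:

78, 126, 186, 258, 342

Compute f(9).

Write f(t) = at² + bt + c; the 5 given values yield a linear system in the 3 coefficients.
Solving, f(t) = 6t² - 6t + 6.
Then f(9) = 438.

438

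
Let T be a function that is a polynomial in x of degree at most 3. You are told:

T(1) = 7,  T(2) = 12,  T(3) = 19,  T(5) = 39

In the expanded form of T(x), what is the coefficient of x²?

1

Write T(x) = ax³ + bx² + cx + d; the 4 given values yield a linear system in the 4 coefficients.
Solving, the leading coefficient vanishes, and T(x) = x² + 2x + 4.
The coefficient of x² is 1.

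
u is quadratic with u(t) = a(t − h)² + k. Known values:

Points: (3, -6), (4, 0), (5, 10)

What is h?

2

First differences 6, 10; second difference 4 = 2a, so a = 2.
Expanding, the t-coefficient is −2ah = -4h; matching it to the data gives h = 2, and then k = -8.
So u(t) = 2(t − 2)² − 8.
Hence h = 2.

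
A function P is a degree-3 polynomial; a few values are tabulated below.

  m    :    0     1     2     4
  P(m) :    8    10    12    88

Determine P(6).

380

Write P(m) = am³ + bm² + cm + d; the 4 given values yield a linear system in the 4 coefficients.
Solving, P(m) = 3m³ - 9m² + 8m + 8.
Then P(6) = 380.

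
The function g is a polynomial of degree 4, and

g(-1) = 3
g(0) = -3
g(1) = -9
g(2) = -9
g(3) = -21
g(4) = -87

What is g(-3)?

First differences: -6, -6, 0, -12, -66. Second differences: 0, 6, -12, -54. Third differences: 6, -18, -42. Fourth differences: -24, -24.
Level-4 differences are constant, so g has degree 4.
Fitting a degree-4 polynomial gives g(k) = -k^4 + 3k³ + k² - 9k - 3.
Then g(-3) = -129.

-129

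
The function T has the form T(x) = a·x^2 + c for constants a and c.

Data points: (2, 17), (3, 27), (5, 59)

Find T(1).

From T(2) = 17 and T(3) = 27: 4a + c = 17 and 9a + c = 27.
Subtracting: 5a = 10, so a = 2; then c = 17 − 2·4 = 9.
So T(x) = 2x² + 9, and T(1) = 11.

11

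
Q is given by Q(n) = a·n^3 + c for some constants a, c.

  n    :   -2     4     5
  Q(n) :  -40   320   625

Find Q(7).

1715

From Q(-2) = -40 and Q(4) = 320: -8a + c = -40 and 64a + c = 320.
Subtracting: 72a = 360, so a = 5; then c = -40 − 5·(-8) = 0.
So Q(n) = 5n³ + 0, and Q(7) = 1715.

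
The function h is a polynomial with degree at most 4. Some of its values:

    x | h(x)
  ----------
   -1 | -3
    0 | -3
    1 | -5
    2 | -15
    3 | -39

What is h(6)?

First differences: 0, -2, -10, -24. Second differences: -2, -8, -14. Third differences: -6, -6.
Level-3 differences are constant, so h has degree 3.
Fitting a degree-3 polynomial gives h(x) = -x³ - x² - 3.
Then h(6) = -255.

-255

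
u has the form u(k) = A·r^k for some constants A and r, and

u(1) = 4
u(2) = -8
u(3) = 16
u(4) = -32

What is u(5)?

Consecutive ratio: -8/4 = -2, and 16/(-8) = -2, so r = -2.
Then A·(-2)^1 = 4 gives A = -2, and u(k) = -2·(-2)^k.
u(5) = -2·(-2)^5 = 64.

64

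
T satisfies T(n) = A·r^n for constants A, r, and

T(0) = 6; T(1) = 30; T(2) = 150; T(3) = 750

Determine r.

5

Consecutive ratio: 30/6 = 5, and 150/30 = 5, so r = 5.
Then A·5^0 = 6 gives A = 6, and T(n) = 6·5^n.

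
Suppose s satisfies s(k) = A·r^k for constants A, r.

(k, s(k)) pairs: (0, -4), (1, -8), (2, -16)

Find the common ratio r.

Consecutive ratio: -8/(-4) = 2, and -16/(-8) = 2, so r = 2.
Then A·2^0 = -4 gives A = -4, and s(k) = -4·2^k.

2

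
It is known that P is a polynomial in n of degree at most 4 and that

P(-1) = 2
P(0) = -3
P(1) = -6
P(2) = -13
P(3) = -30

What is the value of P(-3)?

First differences: -5, -3, -7, -17. Second differences: 2, -4, -10. Third differences: -6, -6.
Level-3 differences are constant, so P has degree 3.
Fitting a degree-3 polynomial gives P(n) = -n³ + n² - 3n - 3.
Then P(-3) = 42.

42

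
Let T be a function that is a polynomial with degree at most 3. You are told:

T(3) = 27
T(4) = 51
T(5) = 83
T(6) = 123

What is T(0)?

First differences: 24, 32, 40. Second differences: 8, 8.
Level-2 differences are constant, so T has degree 2.
Fitting a degree-2 polynomial gives T(m) = 4m² - 4m + 3.
Then T(0) = 3.

3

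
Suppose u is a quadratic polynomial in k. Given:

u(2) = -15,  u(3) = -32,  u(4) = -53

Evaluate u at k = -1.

Write u(k) = ak² + bk + c; the 3 given values yield a linear system in the 3 coefficients.
Solving, u(k) = -2k² - 7k + 7.
Then u(-1) = 12.

12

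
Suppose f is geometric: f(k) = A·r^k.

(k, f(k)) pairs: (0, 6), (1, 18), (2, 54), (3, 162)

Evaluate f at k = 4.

486

Consecutive ratio: 18/6 = 3, and 54/18 = 3, so r = 3.
Then A·3^0 = 6 gives A = 6, and f(k) = 6·3^k.
f(4) = 6·3^4 = 486.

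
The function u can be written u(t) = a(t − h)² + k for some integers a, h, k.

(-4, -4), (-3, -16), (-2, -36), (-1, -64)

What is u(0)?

First differences -12, -20, -28; second difference -8 = 2a, so a = -4.
Expanding, the t-coefficient is −2ah = 8h; matching it to the data gives h = -5, and then k = 0.
So u(t) = -4(t + 5)² + 0.
u(0) = -4·5² + 0 = -100.

-100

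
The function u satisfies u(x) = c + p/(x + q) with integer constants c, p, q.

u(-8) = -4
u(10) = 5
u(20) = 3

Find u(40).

2

(u(x) − c)(x + q) = p for each data point; the three points give a linear system in c and q, then p follows.
Solving: c = 1, q = 0, p = 40, so u(x) = 1 + 40/(x + 0).
Then u(40) = 1 + 40/40 = 2.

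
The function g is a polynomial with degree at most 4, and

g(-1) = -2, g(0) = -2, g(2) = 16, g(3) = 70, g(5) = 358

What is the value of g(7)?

Write g(m) = am^4 + bm³ + cm² + dm + e; the 5 given values yield a linear system in the 5 coefficients.
Solving, the leading coefficient vanishes, and g(m) = 3m³ - 3m - 2.
Then g(7) = 1006.

1006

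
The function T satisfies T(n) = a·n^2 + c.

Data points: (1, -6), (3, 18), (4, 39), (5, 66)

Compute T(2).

3

From T(1) = -6 and T(3) = 18: 1a + c = -6 and 9a + c = 18.
Subtracting: 8a = 24, so a = 3; then c = -6 − 3·1 = -9.
So T(n) = 3n² − 9, and T(2) = 3.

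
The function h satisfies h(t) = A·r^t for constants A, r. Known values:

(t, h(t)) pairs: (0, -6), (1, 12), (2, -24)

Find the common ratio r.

-2

Consecutive ratio: 12/(-6) = -2, and -24/12 = -2, so r = -2.
Then A·(-2)^0 = -6 gives A = -6, and h(t) = -6·(-2)^t.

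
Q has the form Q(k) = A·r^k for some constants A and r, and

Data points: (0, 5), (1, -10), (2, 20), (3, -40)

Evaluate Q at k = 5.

Consecutive ratio: -10/5 = -2, and 20/(-10) = -2, so r = -2.
Then A·(-2)^0 = 5 gives A = 5, and Q(k) = 5·(-2)^k.
Q(5) = 5·(-2)^5 = -160.

-160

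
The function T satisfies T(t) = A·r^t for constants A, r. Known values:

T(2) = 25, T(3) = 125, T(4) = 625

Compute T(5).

Consecutive ratio: 125/25 = 5, and 625/125 = 5, so r = 5.
Then A·5^2 = 25 gives A = 1, and T(t) = 1·5^t.
T(5) = 1·5^5 = 3125.

3125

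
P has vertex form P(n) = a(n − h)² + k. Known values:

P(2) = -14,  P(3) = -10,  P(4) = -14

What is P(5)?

First differences 4, -4; second difference -8 = 2a, so a = -4.
Expanding, the n-coefficient is −2ah = 8h; matching it to the data gives h = 3, and then k = -10.
So P(n) = -4(n − 3)² − 10.
P(5) = -4·2² − 10 = -26.

-26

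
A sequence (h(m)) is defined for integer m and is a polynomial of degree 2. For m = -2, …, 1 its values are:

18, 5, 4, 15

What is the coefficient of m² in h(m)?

6

First differences: -13, -1, 11. Second differences: 12, 12.
Level-2 differences are constant, so h has degree 2.
Fitting a degree-2 polynomial gives h(m) = 6m² + 5m + 4.
The coefficient of m² is 6.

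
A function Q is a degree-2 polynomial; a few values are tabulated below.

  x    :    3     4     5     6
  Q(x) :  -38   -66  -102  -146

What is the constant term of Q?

Write Q(x) = ax² + bx + c; the 4 given values yield a linear system in the 3 coefficients.
Solving, Q(x) = -4x² - 2.
The constant term is Q(0) = -2.

-2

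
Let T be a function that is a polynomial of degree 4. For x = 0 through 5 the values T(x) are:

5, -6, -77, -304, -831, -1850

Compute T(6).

-3601

Write T(x) = ax^4 + bx³ + cx² + dx + e; the 6 given values yield a linear system in the 5 coefficients.
Solving, T(x) = -2x^4 - 4x³ - 4x² - x + 5.
Then T(6) = -3601.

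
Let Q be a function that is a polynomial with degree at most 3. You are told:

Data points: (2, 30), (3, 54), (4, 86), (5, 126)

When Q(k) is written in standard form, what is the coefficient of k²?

4

Write Q(k) = ak³ + bk² + ck + d; the 4 given values yield a linear system in the 4 coefficients.
Solving, the leading coefficient vanishes, and Q(k) = 4k² + 4k + 6.
The coefficient of k² is 4.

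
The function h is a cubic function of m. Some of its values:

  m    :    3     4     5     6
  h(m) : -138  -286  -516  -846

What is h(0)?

-6

Write h(m) = am³ + bm² + cm + d; the 4 given values yield a linear system in the 4 coefficients.
Solving, h(m) = -3m³ - 5m² - 2m - 6.
The constant term is h(0) = -6.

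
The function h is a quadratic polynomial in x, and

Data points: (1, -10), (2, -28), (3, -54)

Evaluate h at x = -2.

-4

Write h(x) = ax² + bx + c; the 3 given values yield a linear system in the 3 coefficients.
Solving, h(x) = -4x² - 6x.
Then h(-2) = -4.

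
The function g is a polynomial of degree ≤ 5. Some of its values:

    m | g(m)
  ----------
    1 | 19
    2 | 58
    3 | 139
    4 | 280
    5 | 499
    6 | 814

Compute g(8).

1804

First differences: 39, 81, 141, 219, 315. Second differences: 42, 60, 78, 96. Third differences: 18, 18, 18.
Level-3 differences are constant, so g has degree 3.
Fitting a degree-3 polynomial gives g(m) = 3m³ + 3m² + 9m + 4.
Then g(8) = 1804.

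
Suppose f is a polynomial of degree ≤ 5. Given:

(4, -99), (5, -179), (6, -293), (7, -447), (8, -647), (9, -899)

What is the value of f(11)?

Write f(k) = ak^5 + bk^4 + ck³ + dk² + ek + p; the 6 given values yield a linear system in the 6 coefficients.
Solving, the top 2 coefficients vanish, and f(k) = -k³ - 2k² - k + 1.
Then f(11) = -1583.

-1583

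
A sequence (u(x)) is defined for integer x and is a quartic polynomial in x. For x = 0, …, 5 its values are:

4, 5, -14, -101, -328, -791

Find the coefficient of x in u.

Write u(x) = ax^4 + bx³ + cx² + dx + e; the 6 given values yield a linear system in the 5 coefficients.
Solving, u(x) = -x^4 - 2x³ + 3x² + x + 4.
The coefficient of x is 1.

1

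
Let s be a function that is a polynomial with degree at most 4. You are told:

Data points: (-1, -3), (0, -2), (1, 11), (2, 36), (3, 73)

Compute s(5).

183

First differences: 1, 13, 25, 37. Second differences: 12, 12, 12.
Level-2 differences are constant, so s has degree 2.
Fitting a degree-2 polynomial gives s(n) = 6n² + 7n - 2.
Then s(5) = 183.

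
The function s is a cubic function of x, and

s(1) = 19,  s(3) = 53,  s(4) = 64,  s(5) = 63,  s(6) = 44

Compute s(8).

-72

Write s(x) = ax³ + bx² + cx + d; the 5 given values yield a linear system in the 4 coefficients.
Solving, s(x) = -x³ + 6x² + 6x + 8.
Then s(8) = -72.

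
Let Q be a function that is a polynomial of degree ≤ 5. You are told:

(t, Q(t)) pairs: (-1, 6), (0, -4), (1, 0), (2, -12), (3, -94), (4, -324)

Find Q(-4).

60

First differences: -10, 4, -12, -82, -230. Second differences: 14, -16, -70, -148. Third differences: -30, -54, -78. Fourth differences: -24, -24.
Level-4 differences are constant, so Q has degree 4.
Fitting a degree-4 polynomial gives Q(t) = -t^4 - 3t³ + 8t² - 4.
Then Q(-4) = 60.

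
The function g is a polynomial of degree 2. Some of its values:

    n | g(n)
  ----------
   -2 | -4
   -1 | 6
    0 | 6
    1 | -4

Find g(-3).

-24

First differences: 10, 0, -10. Second differences: -10, -10.
Level-2 differences are constant, so g has degree 2.
Fitting a degree-2 polynomial gives g(n) = -5n² - 5n + 6.
Then g(-3) = -24.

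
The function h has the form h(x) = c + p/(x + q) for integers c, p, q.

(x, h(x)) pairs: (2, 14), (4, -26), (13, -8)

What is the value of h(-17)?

-5

(h(x) − c)(x + q) = p for each data point; the three points give a linear system in c and q, then p follows.
Solving: c = -6, q = -3, p = -20, so h(x) = -6 − 20/(x − 3).
Then h(-17) = -6 − 20/(-20) = -5.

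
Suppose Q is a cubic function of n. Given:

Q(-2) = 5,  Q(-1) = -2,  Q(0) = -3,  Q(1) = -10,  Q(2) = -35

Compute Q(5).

-338

Write Q(n) = an³ + bn² + cn + d; the 5 given values yield a linear system in the 4 coefficients.
Solving, Q(n) = -2n³ - 3n² - 2n - 3.
Then Q(5) = -338.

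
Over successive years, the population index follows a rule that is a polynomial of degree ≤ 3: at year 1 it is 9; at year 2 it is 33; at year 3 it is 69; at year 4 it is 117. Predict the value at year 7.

333

Write the value at k as f(k).
First differences: 24, 36, 48. Second differences: 12, 12.
Level-2 differences are constant, so f has degree 2.
Fitting a degree-2 polynomial gives f(k) = 6k² + 6k - 3.
Then f(7) = 333.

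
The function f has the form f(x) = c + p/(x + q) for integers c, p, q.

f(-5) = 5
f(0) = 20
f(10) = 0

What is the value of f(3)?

(f(x) − c)(x + q) = p for each data point; the three points give a linear system in c and q, then p follows.
Solving: c = 2, q = -1, p = -18, so f(x) = 2 − 18/(x − 1).
Then f(3) = 2 − 18/2 = -7.

-7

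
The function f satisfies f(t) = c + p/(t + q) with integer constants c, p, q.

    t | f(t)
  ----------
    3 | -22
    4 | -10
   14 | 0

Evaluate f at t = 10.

(f(t) − c)(t + q) = p for each data point; the three points give a linear system in c and q, then p follows.
Solving: c = 2, q = -2, p = -24, so f(t) = 2 − 24/(t − 2).
Then f(10) = 2 − 24/8 = -1.

-1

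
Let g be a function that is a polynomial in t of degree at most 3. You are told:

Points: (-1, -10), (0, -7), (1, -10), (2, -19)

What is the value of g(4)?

-55

First differences: 3, -3, -9. Second differences: -6, -6.
Level-2 differences are constant, so g has degree 2.
Fitting a degree-2 polynomial gives g(t) = -3t² - 7.
Then g(4) = -55.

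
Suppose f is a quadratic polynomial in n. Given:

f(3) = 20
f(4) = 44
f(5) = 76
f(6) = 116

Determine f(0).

First differences: 24, 32, 40. Second differences: 8, 8.
Level-2 differences are constant, so f has degree 2.
Fitting a degree-2 polynomial gives f(n) = 4n² - 4n - 4.
Then f(0) = -4.

-4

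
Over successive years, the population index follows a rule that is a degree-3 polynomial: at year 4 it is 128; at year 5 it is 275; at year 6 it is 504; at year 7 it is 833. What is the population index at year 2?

8

Write the value at m as h(m).
Write h(m) = am³ + bm² + cm + d; the 4 given values yield a linear system in the 4 coefficients.
Solving, h(m) = 3m³ - 4m².
Then h(2) = 8.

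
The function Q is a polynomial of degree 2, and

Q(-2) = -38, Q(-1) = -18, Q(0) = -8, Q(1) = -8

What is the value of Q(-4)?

-108

First differences: 20, 10, 0. Second differences: -10, -10.
Level-2 differences are constant, so Q has degree 2.
Fitting a degree-2 polynomial gives Q(t) = -5t² + 5t - 8.
Then Q(-4) = -108.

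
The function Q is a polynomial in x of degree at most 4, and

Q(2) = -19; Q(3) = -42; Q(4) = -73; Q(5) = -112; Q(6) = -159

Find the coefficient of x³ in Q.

First differences: -23, -31, -39, -47. Second differences: -8, -8, -8.
Level-2 differences are constant, so Q has degree 2.
Fitting a degree-2 polynomial gives Q(x) = -4x² - 3x + 3.
The coefficient of x³ is 0.

0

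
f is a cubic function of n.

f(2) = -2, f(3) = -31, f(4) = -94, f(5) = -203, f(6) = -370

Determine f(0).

First differences: -29, -63, -109, -167. Second differences: -34, -46, -58. Third differences: -12, -12.
Level-3 differences are constant, so f has degree 3.
Fitting a degree-3 polynomial gives f(n) = -2n³ + n² + 4n + 2.
Then f(0) = 2.

2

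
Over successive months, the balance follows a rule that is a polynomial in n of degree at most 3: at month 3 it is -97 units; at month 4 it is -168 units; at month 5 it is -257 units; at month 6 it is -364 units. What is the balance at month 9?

-793

Write the value at n as f(n).
First differences: -71, -89, -107. Second differences: -18, -18.
Level-2 differences are constant, so f has degree 2.
Fitting a degree-2 polynomial gives f(n) = -9n² - 8n + 8.
Then f(9) = -793.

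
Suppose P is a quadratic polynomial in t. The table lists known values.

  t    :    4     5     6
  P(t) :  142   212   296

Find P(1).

16

Write P(t) = at² + bt + c; the 3 given values yield a linear system in the 3 coefficients.
Solving, P(t) = 7t² + 7t + 2.
Then P(1) = 16.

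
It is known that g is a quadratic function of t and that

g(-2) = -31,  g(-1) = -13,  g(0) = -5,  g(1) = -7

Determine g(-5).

Write g(t) = at² + bt + c; the 4 given values yield a linear system in the 3 coefficients.
Solving, g(t) = -5t² + 3t - 5.
Then g(-5) = -145.

-145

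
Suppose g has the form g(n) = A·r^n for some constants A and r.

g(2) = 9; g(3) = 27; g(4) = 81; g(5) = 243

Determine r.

Consecutive ratio: 27/9 = 3, and 81/27 = 3, so r = 3.
Then A·3^2 = 9 gives A = 1, and g(n) = 1·3^n.

3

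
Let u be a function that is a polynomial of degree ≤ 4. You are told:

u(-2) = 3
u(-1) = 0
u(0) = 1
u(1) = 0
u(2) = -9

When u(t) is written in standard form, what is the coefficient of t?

First differences: -3, 1, -1, -9. Second differences: 4, -2, -8. Third differences: -6, -6.
Level-3 differences are constant, so u has degree 3.
Fitting a degree-3 polynomial gives u(t) = -t³ - t² + t + 1.
The coefficient of t is 1.

1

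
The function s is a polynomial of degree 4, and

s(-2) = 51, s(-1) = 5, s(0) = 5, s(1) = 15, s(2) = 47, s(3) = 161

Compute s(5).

First differences: -46, 0, 10, 32, 114. Second differences: 46, 10, 22, 82. Third differences: -36, 12, 60. Fourth differences: 48, 48.
Level-4 differences are constant, so s has degree 4.
Fitting a degree-4 polynomial gives s(x) = 2x^4 - 2x³ + 3x² + 7x + 5.
Then s(5) = 1115.

1115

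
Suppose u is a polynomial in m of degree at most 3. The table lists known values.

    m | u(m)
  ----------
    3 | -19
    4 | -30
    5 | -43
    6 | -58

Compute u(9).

Write u(m) = am³ + bm² + cm + d; the 4 given values yield a linear system in the 4 coefficients.
Solving, the leading coefficient vanishes, and u(m) = -m² - 4m + 2.
Then u(9) = -115.

-115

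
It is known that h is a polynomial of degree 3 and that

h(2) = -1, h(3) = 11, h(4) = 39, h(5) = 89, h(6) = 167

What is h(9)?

629

Write h(k) = ak³ + bk² + ck + d; the 5 given values yield a linear system in the 4 coefficients.
Solving, h(k) = k³ - k² - 2k - 1.
Then h(9) = 629.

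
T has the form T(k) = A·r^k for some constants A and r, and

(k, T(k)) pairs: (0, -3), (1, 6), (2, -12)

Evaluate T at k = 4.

-48

Consecutive ratio: 6/(-3) = -2, and -12/6 = -2, so r = -2.
Then A·(-2)^0 = -3 gives A = -3, and T(k) = -3·(-2)^k.
T(4) = -3·(-2)^4 = -48.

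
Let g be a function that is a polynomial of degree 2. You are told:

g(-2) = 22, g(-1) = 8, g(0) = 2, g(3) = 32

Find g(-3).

Write g(n) = an² + bn + c; the 4 given values yield a linear system in the 3 coefficients.
Solving, g(n) = 4n² - 2n + 2.
Then g(-3) = 44.

44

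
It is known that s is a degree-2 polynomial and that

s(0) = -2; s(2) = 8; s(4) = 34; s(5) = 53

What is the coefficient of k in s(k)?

1

Write s(k) = ak² + bk + c; the 4 given values yield a linear system in the 3 coefficients.
Solving, s(k) = 2k² + k - 2.
The coefficient of k is 1.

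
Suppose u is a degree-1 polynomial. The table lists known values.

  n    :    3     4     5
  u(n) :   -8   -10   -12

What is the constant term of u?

First differences: -2, -2.
Level-1 differences are constant, so u has degree 1.
Fitting a degree-1 polynomial gives u(n) = -2n - 2.
The constant term is u(0) = -2.

-2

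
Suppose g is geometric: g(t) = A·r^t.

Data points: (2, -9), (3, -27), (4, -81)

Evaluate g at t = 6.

Consecutive ratio: -27/(-9) = 3, and -81/(-27) = 3, so r = 3.
Then A·3^2 = -9 gives A = -1, and g(t) = -1·3^t.
g(6) = -1·3^6 = -729.

-729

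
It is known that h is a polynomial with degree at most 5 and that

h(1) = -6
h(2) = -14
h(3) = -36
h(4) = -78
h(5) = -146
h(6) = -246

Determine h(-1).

First differences: -8, -22, -42, -68, -100. Second differences: -14, -20, -26, -32. Third differences: -6, -6, -6.
Level-3 differences are constant, so h has degree 3.
Fitting a degree-3 polynomial gives h(m) = -m³ - m² + 2m - 6.
Then h(-1) = -8.

-8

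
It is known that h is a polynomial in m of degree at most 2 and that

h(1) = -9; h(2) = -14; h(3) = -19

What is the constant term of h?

-4

Write h(m) = am² + bm + c; the 3 given values yield a linear system in the 3 coefficients.
Solving, the leading coefficient vanishes, and h(m) = -5m - 4.
The constant term is h(0) = -4.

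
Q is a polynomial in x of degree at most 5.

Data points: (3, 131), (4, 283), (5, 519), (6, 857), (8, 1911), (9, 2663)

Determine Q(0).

-1

Write Q(x) = ax^5 + bx^4 + cx³ + dx² + ex + p; the 6 given values yield a linear system in the 6 coefficients.
Solving, the top 2 coefficients vanish, and Q(x) = 3x³ + 6x² - x - 1.
Then Q(0) = -1.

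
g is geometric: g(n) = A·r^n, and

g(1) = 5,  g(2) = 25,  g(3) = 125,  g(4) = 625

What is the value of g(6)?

Consecutive ratio: 25/5 = 5, and 125/25 = 5, so r = 5.
Then A·5^1 = 5 gives A = 1, and g(n) = 1·5^n.
g(6) = 1·5^6 = 15625.

15625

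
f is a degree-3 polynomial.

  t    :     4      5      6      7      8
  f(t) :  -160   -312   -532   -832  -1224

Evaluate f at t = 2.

-12

Write f(t) = at³ + bt² + ct + d; the 5 given values yield a linear system in the 4 coefficients.
Solving, f(t) = -2t³ - 4t² + 6t + 8.
Then f(2) = -12.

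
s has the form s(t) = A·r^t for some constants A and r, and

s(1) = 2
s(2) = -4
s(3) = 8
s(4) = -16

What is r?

Consecutive ratio: -4/2 = -2, and 8/(-4) = -2, so r = -2.
Then A·(-2)^1 = 2 gives A = -1, and s(t) = -1·(-2)^t.

-2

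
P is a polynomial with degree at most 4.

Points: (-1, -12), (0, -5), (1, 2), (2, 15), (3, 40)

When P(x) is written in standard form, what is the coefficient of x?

6

Write P(x) = ax^4 + bx³ + cx² + dx + e; the 5 given values yield a linear system in the 5 coefficients.
Solving, the leading coefficient vanishes, and P(x) = x³ + 6x - 5.
The coefficient of x is 6.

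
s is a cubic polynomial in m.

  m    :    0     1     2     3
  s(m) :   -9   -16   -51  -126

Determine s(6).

Write s(m) = am³ + bm² + cm + d; the 4 given values yield a linear system in the 4 coefficients.
Solving, s(m) = -2m³ - 8m² + 3m - 9.
Then s(6) = -711.

-711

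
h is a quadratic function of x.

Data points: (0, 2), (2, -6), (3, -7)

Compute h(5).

Write h(x) = ax² + bx + c; the 3 given values yield a linear system in the 3 coefficients.
Solving, h(x) = x² - 6x + 2.
Then h(5) = -3.

-3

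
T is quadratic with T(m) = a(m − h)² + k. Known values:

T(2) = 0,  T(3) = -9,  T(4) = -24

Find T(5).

First differences -9, -15; second difference -6 = 2a, so a = -3.
Expanding, the m-coefficient is −2ah = 6h; matching it to the data gives h = 1, and then k = 3.
So T(m) = -3(m − 1)² + 3.
T(5) = -3·4² + 3 = -45.

-45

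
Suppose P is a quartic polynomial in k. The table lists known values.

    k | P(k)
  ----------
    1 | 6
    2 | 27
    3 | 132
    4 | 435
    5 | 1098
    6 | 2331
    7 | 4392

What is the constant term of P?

Write P(k) = ak^4 + bk³ + ck² + dk + e; the 7 given values yield a linear system in the 5 coefficients.
Solving, P(k) = 2k^4 - k³ - 2k² + 4k + 3.
The constant term is P(0) = 3.

3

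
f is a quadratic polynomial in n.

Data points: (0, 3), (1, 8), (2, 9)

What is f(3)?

Write f(n) = an² + bn + c; the 3 given values yield a linear system in the 3 coefficients.
Solving, f(n) = -2n² + 7n + 3.
Then f(3) = 6.

6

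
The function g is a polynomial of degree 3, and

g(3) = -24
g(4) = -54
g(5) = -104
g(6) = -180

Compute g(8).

-434

Write g(t) = at³ + bt² + ct + d; the 4 given values yield a linear system in the 4 coefficients.
Solving, g(t) = -t³ + 2t² - 7t + 6.
Then g(8) = -434.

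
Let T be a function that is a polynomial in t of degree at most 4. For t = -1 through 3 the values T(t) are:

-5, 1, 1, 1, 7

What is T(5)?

61

First differences: 6, 0, 0, 6. Second differences: -6, 0, 6. Third differences: 6, 6.
Level-3 differences are constant, so T has degree 3.
Fitting a degree-3 polynomial gives T(t) = t³ - 3t² + 2t + 1.
Then T(5) = 61.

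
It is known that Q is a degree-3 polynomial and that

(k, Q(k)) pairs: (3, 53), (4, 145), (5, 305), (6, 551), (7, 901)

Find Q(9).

First differences: 92, 160, 246, 350. Second differences: 68, 86, 104. Third differences: 18, 18.
Level-3 differences are constant, so Q has degree 3.
Fitting a degree-3 polynomial gives Q(k) = 3k³ - 2k² - 5k + 5.
Then Q(9) = 1985.

1985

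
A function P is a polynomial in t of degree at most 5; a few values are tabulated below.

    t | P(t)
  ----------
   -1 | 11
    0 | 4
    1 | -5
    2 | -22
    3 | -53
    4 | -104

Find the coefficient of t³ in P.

First differences: -7, -9, -17, -31, -51. Second differences: -2, -8, -14, -20. Third differences: -6, -6, -6.
Level-3 differences are constant, so P has degree 3.
Fitting a degree-3 polynomial gives P(t) = -t³ - t² - 7t + 4.
The coefficient of t³ is -1.

-1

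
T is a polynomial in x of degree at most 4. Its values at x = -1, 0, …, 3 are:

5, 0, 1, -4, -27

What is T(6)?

-324

Write T(x) = ax^4 + bx³ + cx² + dx + e; the 5 given values yield a linear system in the 5 coefficients.
Solving, the leading coefficient vanishes, and T(x) = -2x³ + 3x².
Then T(6) = -324.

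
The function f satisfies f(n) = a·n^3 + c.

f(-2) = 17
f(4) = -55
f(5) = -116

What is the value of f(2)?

1

From f(-2) = 17 and f(4) = -55: -8a + c = 17 and 64a + c = -55.
Subtracting: 72a = -72, so a = -1; then c = 17 − (-1)·(-8) = 9.
So f(n) = -1n³ + 9, and f(2) = 1.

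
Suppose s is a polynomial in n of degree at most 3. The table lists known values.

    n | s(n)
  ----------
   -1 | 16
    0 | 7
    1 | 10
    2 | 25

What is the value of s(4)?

Write s(n) = an³ + bn² + cn + d; the 4 given values yield a linear system in the 4 coefficients.
Solving, the leading coefficient vanishes, and s(n) = 6n² - 3n + 7.
Then s(4) = 91.

91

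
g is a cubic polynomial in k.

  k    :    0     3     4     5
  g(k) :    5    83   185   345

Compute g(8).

1293

Write g(k) = ak³ + bk² + ck + d; the 4 given values yield a linear system in the 4 coefficients.
Solving, g(k) = 2k³ + 5k² - 7k + 5.
Then g(8) = 1293.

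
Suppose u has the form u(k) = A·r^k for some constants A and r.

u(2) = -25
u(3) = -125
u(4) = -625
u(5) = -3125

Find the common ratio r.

5

Consecutive ratio: -125/(-25) = 5, and -625/(-125) = 5, so r = 5.
Then A·5^2 = -25 gives A = -1, and u(k) = -1·5^k.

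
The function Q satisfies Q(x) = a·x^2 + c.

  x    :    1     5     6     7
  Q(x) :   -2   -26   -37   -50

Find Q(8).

-65

From Q(1) = -2 and Q(5) = -26: 1a + c = -2 and 25a + c = -26.
Subtracting: 24a = -24, so a = -1; then c = -2 − (-1)·1 = -1.
So Q(x) = -1x² − 1, and Q(8) = -65.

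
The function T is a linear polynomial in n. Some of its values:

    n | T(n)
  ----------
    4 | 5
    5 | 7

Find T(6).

9

Write T(n) = an + b; the 2 given values yield a linear system in the 2 coefficients.
Solving, T(n) = 2n - 3.
Then T(6) = 9.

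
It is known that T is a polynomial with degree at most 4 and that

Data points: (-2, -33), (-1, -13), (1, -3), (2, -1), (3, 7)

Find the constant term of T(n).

-5

Write T(n) = an^4 + bn³ + cn² + dn + e; the 5 given values yield a linear system in the 5 coefficients.
Solving, the leading coefficient vanishes, and T(n) = n³ - 3n² + 4n - 5.
The constant term is T(0) = -5.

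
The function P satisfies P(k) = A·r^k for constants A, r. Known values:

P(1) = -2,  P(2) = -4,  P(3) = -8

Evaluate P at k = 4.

Consecutive ratio: -4/(-2) = 2, and -8/(-4) = 2, so r = 2.
Then A·2^1 = -2 gives A = -1, and P(k) = -1·2^k.
P(4) = -1·2^4 = -16.

-16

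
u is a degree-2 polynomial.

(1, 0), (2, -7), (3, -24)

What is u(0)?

Write u(x) = ax² + bx + c; the 3 given values yield a linear system in the 3 coefficients.
Solving, u(x) = -5x² + 8x - 3.
The constant term is u(0) = -3.

-3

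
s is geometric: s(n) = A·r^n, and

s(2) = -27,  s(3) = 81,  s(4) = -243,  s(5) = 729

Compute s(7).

6561

Consecutive ratio: 81/(-27) = -3, and -243/81 = -3, so r = -3.
Then A·(-3)^2 = -27 gives A = -3, and s(n) = -3·(-3)^n.
s(7) = -3·(-3)^7 = 6561.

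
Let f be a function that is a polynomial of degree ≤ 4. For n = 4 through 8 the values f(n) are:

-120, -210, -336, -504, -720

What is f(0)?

First differences: -90, -126, -168, -216. Second differences: -36, -42, -48. Third differences: -6, -6.
Level-3 differences are constant, so f has degree 3.
Fitting a degree-3 polynomial gives f(n) = -n³ - 3n² - 2n.
The constant term is f(0) = 0.

0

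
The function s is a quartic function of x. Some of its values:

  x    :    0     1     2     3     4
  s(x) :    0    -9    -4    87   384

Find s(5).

1055

Write s(x) = ax^4 + bx³ + cx² + dx + e; the 5 given values yield a linear system in the 5 coefficients.
Solving, s(x) = 2x^4 - 7x² - 4x.
Then s(5) = 1055.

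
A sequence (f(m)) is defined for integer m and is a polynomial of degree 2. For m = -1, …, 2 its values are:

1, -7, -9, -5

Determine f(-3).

35

First differences: -8, -2, 4. Second differences: 6, 6.
Level-2 differences are constant, so f has degree 2.
Fitting a degree-2 polynomial gives f(m) = 3m² - 5m - 7.
Then f(-3) = 35.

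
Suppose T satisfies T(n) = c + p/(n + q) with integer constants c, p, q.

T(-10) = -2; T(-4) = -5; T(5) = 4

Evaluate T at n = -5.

-4

(T(n) − c)(n + q) = p for each data point; the three points give a linear system in c and q, then p follows.
Solving: c = 0, q = 0, p = 20, so T(n) = 20/(n + 0).
Then T(-5) = 0 + 20/(-5) = -4.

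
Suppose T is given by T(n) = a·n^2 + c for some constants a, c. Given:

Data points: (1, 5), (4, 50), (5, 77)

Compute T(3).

From T(1) = 5 and T(4) = 50: 1a + c = 5 and 16a + c = 50.
Subtracting: 15a = 45, so a = 3; then c = 5 − 3·1 = 2.
So T(n) = 3n² + 2, and T(3) = 29.

29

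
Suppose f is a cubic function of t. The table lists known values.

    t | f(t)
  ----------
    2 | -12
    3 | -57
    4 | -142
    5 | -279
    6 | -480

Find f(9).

Write f(t) = at³ + bt² + ct + d; the 5 given values yield a linear system in the 4 coefficients.
Solving, f(t) = -2t³ - 2t² + 3t + 6.
Then f(9) = -1587.

-1587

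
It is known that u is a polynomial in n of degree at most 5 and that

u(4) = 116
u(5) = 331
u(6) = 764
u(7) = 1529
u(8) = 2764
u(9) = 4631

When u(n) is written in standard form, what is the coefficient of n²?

Write u(n) = an^5 + bn^4 + cn³ + dn² + en + p; the 6 given values yield a linear system in the 6 coefficients.
Solving, the leading coefficient vanishes, and u(n) = n^4 - 3n³ + 3n² + 2n - 4.
The coefficient of n² is 3.

3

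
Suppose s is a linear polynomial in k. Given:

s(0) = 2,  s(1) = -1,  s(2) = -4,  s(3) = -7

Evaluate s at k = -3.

11

Write s(k) = ak + b; the 4 given values yield a linear system in the 2 coefficients.
Solving, s(k) = -3k + 2.
Then s(-3) = 11.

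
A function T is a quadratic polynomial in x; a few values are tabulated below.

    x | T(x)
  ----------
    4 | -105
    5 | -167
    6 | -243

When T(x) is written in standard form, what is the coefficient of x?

Write T(x) = ax² + bx + c; the 3 given values yield a linear system in the 3 coefficients.
Solving, T(x) = -7x² + x + 3.
The coefficient of x is 1.

1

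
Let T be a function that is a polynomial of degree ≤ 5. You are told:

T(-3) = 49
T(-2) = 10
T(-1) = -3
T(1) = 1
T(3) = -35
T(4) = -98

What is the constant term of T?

-2

Write T(m) = am^5 + bm^4 + cm³ + dm² + em + p; the 6 given values yield a linear system in the 6 coefficients.
Solving, the top 2 coefficients vanish, and T(m) = -2m³ + m² + 4m - 2.
The constant term is T(0) = -2.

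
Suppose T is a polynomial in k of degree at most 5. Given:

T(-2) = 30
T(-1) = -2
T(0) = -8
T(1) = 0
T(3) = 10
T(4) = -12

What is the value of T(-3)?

Write T(k) = ak^5 + bk^4 + ck³ + dk² + ek + p; the 6 given values yield a linear system in the 6 coefficients.
Solving, the top 2 coefficients vanish, and T(k) = -2k³ + 7k² + 3k - 8.
Then T(-3) = 100.

100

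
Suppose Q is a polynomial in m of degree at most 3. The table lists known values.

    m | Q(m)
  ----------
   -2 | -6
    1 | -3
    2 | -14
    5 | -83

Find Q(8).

-206

Write Q(m) = am³ + bm² + cm + d; the 4 given values yield a linear system in the 4 coefficients.
Solving, the leading coefficient vanishes, and Q(m) = -3m² - 2m + 2.
Then Q(8) = -206.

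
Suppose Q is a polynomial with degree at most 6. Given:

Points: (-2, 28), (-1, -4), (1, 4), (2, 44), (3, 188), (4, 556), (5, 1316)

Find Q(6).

Write Q(t) = at^6 + bt^5 + ct^4 + dt³ + et² + pt + q; the 7 given values yield a linear system in the 7 coefficients.
Solving, the top 2 coefficients vanish, and Q(t) = 2t^4 + 2t² + 4t - 4.
Then Q(6) = 2684.

2684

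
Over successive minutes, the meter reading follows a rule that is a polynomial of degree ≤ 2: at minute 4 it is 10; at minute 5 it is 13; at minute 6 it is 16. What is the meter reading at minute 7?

19

Write the value at n as T(n).
Write T(n) = an² + bn + c; the 3 given values yield a linear system in the 3 coefficients.
Solving, the leading coefficient vanishes, and T(n) = 3n - 2.
Then T(7) = 19.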